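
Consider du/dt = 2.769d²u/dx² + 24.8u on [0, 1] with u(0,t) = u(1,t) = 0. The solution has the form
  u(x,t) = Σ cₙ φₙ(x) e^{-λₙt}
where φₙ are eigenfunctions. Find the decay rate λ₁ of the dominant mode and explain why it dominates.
Eigenvalues: λₙ = 2.769n²π²/1² - 24.8.
First three modes:
  n=1: λ₁ = 2.769π² - 24.8 ≈ 2.529
  n=2: λ₂ = 11.076π² - 24.8 ≈ 84.516
  n=3: λ₃ = 24.921π² - 24.8 ≈ 221.16
Since 2.769π² ≈ 27.329 > 24.8, all λₙ > 0.
The n=1 mode decays slowest → dominates as t → ∞.
Asymptotic: u ~ c₁ sin(πx/1) e^{-λ₁t} with decay rate λ₁ ≈ 2.529.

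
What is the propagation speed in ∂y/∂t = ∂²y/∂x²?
Infinite. The heat equation is parabolic, not hyperbolic, so disturbances propagate instantly.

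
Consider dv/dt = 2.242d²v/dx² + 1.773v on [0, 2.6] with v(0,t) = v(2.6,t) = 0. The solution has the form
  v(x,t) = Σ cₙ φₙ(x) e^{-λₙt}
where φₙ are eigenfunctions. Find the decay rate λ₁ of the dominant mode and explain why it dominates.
Eigenvalues: λₙ = 2.242n²π²/2.6² - 1.773.
First three modes:
  n=1: λ₁ = 2.242π²/2.6² - 1.773 ≈ 1.5
  n=2: λ₂ = 8.968π²/2.6² - 1.773 ≈ 11.32
  n=3: λ₃ = 20.178π²/2.6² - 1.773 ≈ 27.687
Since 2.242π²/2.6² ≈ 3.273 > 1.773, all λₙ > 0.
The n=1 mode decays slowest → dominates as t → ∞.
Asymptotic: v ~ c₁ sin(πx/2.6) e^{-λ₁t} with decay rate λ₁ ≈ 1.5.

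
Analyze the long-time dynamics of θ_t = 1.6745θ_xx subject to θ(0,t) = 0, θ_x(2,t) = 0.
Long-time behavior: θ → 0. Heat escapes through the Dirichlet boundary.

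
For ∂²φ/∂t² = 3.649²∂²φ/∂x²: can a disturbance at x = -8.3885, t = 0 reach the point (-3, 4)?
Yes. The domain of dependence is [-17.596, 11.596], and -8.3885 ∈ [-17.596, 11.596].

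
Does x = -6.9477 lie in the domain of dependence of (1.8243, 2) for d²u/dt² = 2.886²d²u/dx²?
No. The domain of dependence is [-3.9477, 7.5963], and -6.9477 is outside this interval.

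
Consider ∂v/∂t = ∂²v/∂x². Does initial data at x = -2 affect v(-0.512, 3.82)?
Yes, for any finite x. The heat equation has infinite propagation speed, so all initial data affects all points at any t > 0.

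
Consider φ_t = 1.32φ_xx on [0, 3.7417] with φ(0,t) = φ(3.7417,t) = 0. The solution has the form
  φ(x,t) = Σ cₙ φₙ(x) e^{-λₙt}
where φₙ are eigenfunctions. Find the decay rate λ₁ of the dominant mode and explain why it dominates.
Eigenvalues: λₙ = 1.32n²π²/3.7417².
First three modes:
  n=1: λ₁ = 1.32π²/3.7417² ≈ 0.931
  n=2: λ₂ = 5.28π²/3.7417² ≈ 3.722 (4× faster decay)
  n=3: λ₃ = 11.88π²/3.7417² ≈ 8.375 (9× faster decay)
As t → ∞, higher modes decay exponentially faster. The n=1 mode dominates: φ ~ c₁ sin(πx/3.7417) e^{-λ₁t}.
Decay rate: λ₁ = 1.32π²/3.7417² ≈ 0.931.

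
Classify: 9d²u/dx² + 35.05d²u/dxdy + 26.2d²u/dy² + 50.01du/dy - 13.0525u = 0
Hyperbolic (discriminant = 285.3025).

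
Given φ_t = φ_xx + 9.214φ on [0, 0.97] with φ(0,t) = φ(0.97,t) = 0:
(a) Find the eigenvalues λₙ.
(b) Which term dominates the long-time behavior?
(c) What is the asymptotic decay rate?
Eigenvalues: λₙ = n²π²/0.97² - 9.214.
First three modes:
  n=1: λ₁ = π²/0.97² - 9.214 ≈ 1.276
  n=2: λ₂ = 4π²/0.97² - 9.214 ≈ 32.744
  n=3: λ₃ = 9π²/0.97² - 9.214 ≈ 85.192
Since π²/0.97² ≈ 10.49 > 9.214, all λₙ > 0.
The n=1 mode decays slowest → dominates as t → ∞.
Asymptotic: φ ~ c₁ sin(πx/0.97) e^{-λ₁t} with decay rate λ₁ ≈ 1.276.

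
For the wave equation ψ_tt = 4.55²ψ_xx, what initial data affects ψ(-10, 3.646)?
Domain of dependence: [-26.5893, 6.5893]. Signals travel at speed 4.55, so data within |x - -10| ≤ 4.55·3.646 = 16.5893 can reach the point.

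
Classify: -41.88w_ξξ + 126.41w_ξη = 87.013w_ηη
Rewriting in standard form: -41.88w_ξξ + 126.41w_ξη - 87.013w_ηη = 0. Hyperbolic (discriminant = 1403.07034).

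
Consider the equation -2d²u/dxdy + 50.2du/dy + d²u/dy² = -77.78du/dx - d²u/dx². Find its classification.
Rewriting in standard form: d²u/dx² - 2d²u/dxdy + d²u/dy² + 77.78du/dx + 50.2du/dy = 0. Parabolic. (A = 1, B = -2, C = 1 gives B² - 4AC = 0.)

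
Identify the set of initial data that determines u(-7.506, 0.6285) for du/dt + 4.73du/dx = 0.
A single point: x = -10.478805. The characteristic through (-7.506, 0.6285) is x - 4.73t = const, so x = -7.506 - 4.73·0.6285 = -10.478805.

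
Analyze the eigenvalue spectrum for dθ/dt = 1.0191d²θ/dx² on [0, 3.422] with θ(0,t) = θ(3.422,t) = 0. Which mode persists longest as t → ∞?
Eigenvalues: λₙ = 1.0191n²π²/3.422².
First three modes:
  n=1: λ₁ = 1.0191π²/3.422² ≈ 0.859
  n=2: λ₂ = 4.0764π²/3.422² ≈ 3.436 (4× faster decay)
  n=3: λ₃ = 9.1719π²/3.422² ≈ 7.73 (9× faster decay)
As t → ∞, higher modes decay exponentially faster. The n=1 mode dominates: θ ~ c₁ sin(πx/3.422) e^{-λ₁t}.
Decay rate: λ₁ = 1.0191π²/3.422² ≈ 0.859.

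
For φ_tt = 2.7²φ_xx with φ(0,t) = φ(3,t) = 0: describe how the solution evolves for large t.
φ oscillates (no decay). Energy is conserved; the solution oscillates indefinitely as standing waves.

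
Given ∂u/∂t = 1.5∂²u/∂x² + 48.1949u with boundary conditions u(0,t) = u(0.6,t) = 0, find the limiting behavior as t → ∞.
u grows unboundedly. Reaction dominates diffusion (r=48.1949 > κπ²/L²≈41.12); solution grows exponentially.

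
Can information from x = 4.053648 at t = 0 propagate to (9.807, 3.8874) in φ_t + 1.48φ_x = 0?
Yes. The characteristic through (9.807, 3.8874) passes through x = 4.053648.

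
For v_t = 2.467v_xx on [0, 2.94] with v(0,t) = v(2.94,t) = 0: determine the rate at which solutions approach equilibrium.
Eigenvalues: λₙ = 2.467n²π²/2.94².
First three modes:
  n=1: λ₁ = 2.467π²/2.94² ≈ 2.817
  n=2: λ₂ = 9.868π²/2.94² ≈ 11.268 (4× faster decay)
  n=3: λ₃ = 22.203π²/2.94² ≈ 25.352 (9× faster decay)
As t → ∞, higher modes decay exponentially faster. The n=1 mode dominates: v ~ c₁ sin(πx/2.94) e^{-λ₁t}.
Decay rate: λ₁ = 2.467π²/2.94² ≈ 2.817.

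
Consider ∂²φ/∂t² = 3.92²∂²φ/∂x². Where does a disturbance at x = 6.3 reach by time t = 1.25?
Domain of influence: [1.4, 11.2]. Data at x = 6.3 spreads outward at speed 3.92.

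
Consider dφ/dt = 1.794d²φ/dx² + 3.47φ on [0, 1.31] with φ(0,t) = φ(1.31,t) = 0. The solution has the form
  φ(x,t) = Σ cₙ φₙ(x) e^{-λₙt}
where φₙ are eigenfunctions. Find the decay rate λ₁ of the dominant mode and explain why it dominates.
Eigenvalues: λₙ = 1.794n²π²/1.31² - 3.47.
First three modes:
  n=1: λ₁ = 1.794π²/1.31² - 3.47 ≈ 6.848
  n=2: λ₂ = 7.176π²/1.31² - 3.47 ≈ 37.8
  n=3: λ₃ = 16.146π²/1.31² - 3.47 ≈ 89.389
Since 1.794π²/1.31² ≈ 10.318 > 3.47, all λₙ > 0.
The n=1 mode decays slowest → dominates as t → ∞.
Asymptotic: φ ~ c₁ sin(πx/1.31) e^{-λ₁t} with decay rate λ₁ ≈ 6.848.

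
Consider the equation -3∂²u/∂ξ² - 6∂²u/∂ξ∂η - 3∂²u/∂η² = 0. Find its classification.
Parabolic. (A = -3, B = -6, C = -3 gives B² - 4AC = 0.)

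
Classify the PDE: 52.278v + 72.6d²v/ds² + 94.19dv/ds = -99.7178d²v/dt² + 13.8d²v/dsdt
Rewriting in standard form: 72.6d²v/ds² - 13.8d²v/dsdt + 99.7178d²v/dt² + 94.19dv/ds + 52.278v = 0. A = 72.6, B = -13.8, C = 99.7178. Discriminant B² - 4AC = -28767.60912. Since -28767.60912 < 0, elliptic.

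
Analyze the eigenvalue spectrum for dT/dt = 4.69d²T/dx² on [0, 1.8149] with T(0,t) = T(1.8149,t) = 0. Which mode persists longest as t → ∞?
Eigenvalues: λₙ = 4.69n²π²/1.8149².
First three modes:
  n=1: λ₁ = 4.69π²/1.8149² ≈ 14.053
  n=2: λ₂ = 18.76π²/1.8149² ≈ 56.212 (4× faster decay)
  n=3: λ₃ = 42.21π²/1.8149² ≈ 126.476 (9× faster decay)
As t → ∞, higher modes decay exponentially faster. The n=1 mode dominates: T ~ c₁ sin(πx/1.8149) e^{-λ₁t}.
Decay rate: λ₁ = 4.69π²/1.8149² ≈ 14.053.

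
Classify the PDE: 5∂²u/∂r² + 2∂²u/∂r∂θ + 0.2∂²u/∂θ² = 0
A = 5, B = 2, C = 0.2. Discriminant B² - 4AC = 0. Since 0 = 0, parabolic.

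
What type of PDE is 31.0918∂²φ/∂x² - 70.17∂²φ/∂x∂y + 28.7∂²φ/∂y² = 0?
With A = 31.0918, B = -70.17, C = 28.7, the discriminant is 1354.49026. This is a hyperbolic PDE.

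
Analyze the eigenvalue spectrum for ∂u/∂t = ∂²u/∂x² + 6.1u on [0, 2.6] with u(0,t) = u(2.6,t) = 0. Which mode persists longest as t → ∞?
Eigenvalues: λₙ = n²π²/2.6² - 6.1.
First three modes:
  n=1: λ₁ = π²/2.6² - 6.1 ≈ -4.64
  n=2: λ₂ = 4π²/2.6² - 6.1 ≈ -0.26
  n=3: λ₃ = 9π²/2.6² - 6.1 ≈ 7.04
Since π²/2.6² ≈ 1.46 < 6.1, λ₁ < 0.
The n=1 mode grows fastest (−λₙ is largest for n=1) → dominates.
Asymptotic: u ~ c₁ sin(πx/2.6) e^{4.64t} (exponential growth at rate −λ₁ ≈ 4.64).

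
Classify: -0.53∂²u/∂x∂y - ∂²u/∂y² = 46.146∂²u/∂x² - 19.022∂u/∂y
Rewriting in standard form: -46.146∂²u/∂x² - 0.53∂²u/∂x∂y - ∂²u/∂y² + 19.022∂u/∂y = 0. Elliptic (discriminant = -184.3031).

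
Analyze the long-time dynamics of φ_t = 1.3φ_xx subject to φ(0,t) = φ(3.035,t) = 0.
Long-time behavior: φ → 0. Heat diffuses out through both boundaries.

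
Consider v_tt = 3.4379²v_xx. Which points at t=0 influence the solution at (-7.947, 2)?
Domain of dependence: [-14.8228, -1.0712]. Signals travel at speed 3.4379, so data within |x - -7.947| ≤ 3.4379·2 = 6.8758 can reach the point.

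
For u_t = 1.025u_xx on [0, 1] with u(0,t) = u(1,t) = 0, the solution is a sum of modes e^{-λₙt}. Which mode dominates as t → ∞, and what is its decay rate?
Eigenvalues: λₙ = 1.025n²π².
First three modes:
  n=1: λ₁ = 1.025π² ≈ 10.116
  n=2: λ₂ = 4.1π² ≈ 40.465 (4× faster decay)
  n=3: λ₃ = 9.225π² ≈ 91.047 (9× faster decay)
As t → ∞, higher modes decay exponentially faster. The n=1 mode dominates: u ~ c₁ sin(πx) e^{-λ₁t}.
Decay rate: λ₁ = 1.025π² ≈ 10.116.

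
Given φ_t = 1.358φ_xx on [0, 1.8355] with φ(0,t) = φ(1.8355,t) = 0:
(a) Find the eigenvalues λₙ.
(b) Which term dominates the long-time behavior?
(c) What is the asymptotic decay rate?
Eigenvalues: λₙ = 1.358n²π²/1.8355².
First three modes:
  n=1: λ₁ = 1.358π²/1.8355² ≈ 3.978
  n=2: λ₂ = 5.432π²/1.8355² ≈ 15.913 (4× faster decay)
  n=3: λ₃ = 12.222π²/1.8355² ≈ 35.804 (9× faster decay)
As t → ∞, higher modes decay exponentially faster. The n=1 mode dominates: φ ~ c₁ sin(πx/1.8355) e^{-λ₁t}.
Decay rate: λ₁ = 1.358π²/1.8355² ≈ 3.978.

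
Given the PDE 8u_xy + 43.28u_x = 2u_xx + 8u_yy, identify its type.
Rewriting in standard form: -2u_xx + 8u_xy - 8u_yy + 43.28u_x = 0. The second-order coefficients are A = -2, B = 8, C = -8. Since B² - 4AC = 0 = 0, this is a parabolic PDE.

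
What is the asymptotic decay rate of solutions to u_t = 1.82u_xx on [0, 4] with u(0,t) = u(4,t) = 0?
Eigenvalues: λₙ = 1.82n²π²/4².
First three modes:
  n=1: λ₁ = 1.82π²/4² ≈ 1.123
  n=2: λ₂ = 7.28π²/4² ≈ 4.491 (4× faster decay)
  n=3: λ₃ = 16.38π²/4² ≈ 10.104 (9× faster decay)
As t → ∞, higher modes decay exponentially faster. The n=1 mode dominates: u ~ c₁ sin(πx/4) e^{-λ₁t}.
Decay rate: λ₁ = 1.82π²/4² ≈ 1.123.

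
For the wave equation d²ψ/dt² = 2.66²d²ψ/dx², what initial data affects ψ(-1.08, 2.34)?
Domain of dependence: [-7.3044, 5.1444]. Signals travel at speed 2.66, so data within |x - -1.08| ≤ 2.66·2.34 = 6.2244 can reach the point.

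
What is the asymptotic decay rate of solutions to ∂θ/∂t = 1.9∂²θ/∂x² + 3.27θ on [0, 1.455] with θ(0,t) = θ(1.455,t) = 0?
Eigenvalues: λₙ = 1.9n²π²/1.455² - 3.27.
First three modes:
  n=1: λ₁ = 1.9π²/1.455² - 3.27 ≈ 5.588
  n=2: λ₂ = 7.6π²/1.455² - 3.27 ≈ 32.161
  n=3: λ₃ = 17.1π²/1.455² - 3.27 ≈ 76.45
Since 1.9π²/1.455² ≈ 8.858 > 3.27, all λₙ > 0.
The n=1 mode decays slowest → dominates as t → ∞.
Asymptotic: θ ~ c₁ sin(πx/1.455) e^{-λ₁t} with decay rate λ₁ ≈ 5.588.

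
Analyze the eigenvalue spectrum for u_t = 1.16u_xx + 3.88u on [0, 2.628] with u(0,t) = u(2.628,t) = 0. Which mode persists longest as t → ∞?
Eigenvalues: λₙ = 1.16n²π²/2.628² - 3.88.
First three modes:
  n=1: λ₁ = 1.16π²/2.628² - 3.88 ≈ -2.222
  n=2: λ₂ = 4.64π²/2.628² - 3.88 ≈ 2.751
  n=3: λ₃ = 10.44π²/2.628² - 3.88 ≈ 11.039
Since 1.16π²/2.628² ≈ 1.658 < 3.88, λ₁ < 0.
The n=1 mode grows fastest (−λₙ is largest for n=1) → dominates.
Asymptotic: u ~ c₁ sin(πx/2.628) e^{2.222t} (exponential growth at rate −λ₁ ≈ 2.222).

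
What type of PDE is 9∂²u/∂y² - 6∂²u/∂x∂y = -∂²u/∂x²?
Rewriting in standard form: ∂²u/∂x² - 6∂²u/∂x∂y + 9∂²u/∂y² = 0. With A = 1, B = -6, C = 9, the discriminant is 0. This is a parabolic PDE.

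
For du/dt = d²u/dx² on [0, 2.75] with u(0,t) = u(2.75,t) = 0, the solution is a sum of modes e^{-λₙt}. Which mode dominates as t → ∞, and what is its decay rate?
Eigenvalues: λₙ = n²π²/2.75².
First three modes:
  n=1: λ₁ = π²/2.75² ≈ 1.305
  n=2: λ₂ = 4π²/2.75² ≈ 5.22 (4× faster decay)
  n=3: λ₃ = 9π²/2.75² ≈ 11.746 (9× faster decay)
As t → ∞, higher modes decay exponentially faster. The n=1 mode dominates: u ~ c₁ sin(πx/2.75) e^{-λ₁t}.
Decay rate: λ₁ = π²/2.75² ≈ 1.305.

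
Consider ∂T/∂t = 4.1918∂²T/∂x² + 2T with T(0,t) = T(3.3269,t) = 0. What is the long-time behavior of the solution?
As t → ∞, T → 0. Diffusion dominates reaction (r=2 < κπ²/L²≈3.74); solution decays.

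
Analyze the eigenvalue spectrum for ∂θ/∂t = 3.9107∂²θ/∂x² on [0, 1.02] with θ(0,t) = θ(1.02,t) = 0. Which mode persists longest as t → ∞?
Eigenvalues: λₙ = 3.9107n²π²/1.02².
First three modes:
  n=1: λ₁ = 3.9107π²/1.02² ≈ 37.098
  n=2: λ₂ = 15.6428π²/1.02² ≈ 148.393 (4× faster decay)
  n=3: λ₃ = 35.1963π²/1.02² ≈ 333.885 (9× faster decay)
As t → ∞, higher modes decay exponentially faster. The n=1 mode dominates: θ ~ c₁ sin(πx/1.02) e^{-λ₁t}.
Decay rate: λ₁ = 3.9107π²/1.02² ≈ 37.098.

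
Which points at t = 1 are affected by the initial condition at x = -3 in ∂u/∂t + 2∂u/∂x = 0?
At x = -1. The characteristic carries data from (-3, 0) to (-1, 1).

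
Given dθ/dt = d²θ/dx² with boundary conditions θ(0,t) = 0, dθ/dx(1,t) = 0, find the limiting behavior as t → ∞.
θ → 0. Heat escapes through the Dirichlet boundary.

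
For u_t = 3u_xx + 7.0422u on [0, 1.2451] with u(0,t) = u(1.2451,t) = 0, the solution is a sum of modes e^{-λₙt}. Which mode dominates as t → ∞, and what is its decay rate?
Eigenvalues: λₙ = 3n²π²/1.2451² - 7.0422.
First three modes:
  n=1: λ₁ = 3π²/1.2451² - 7.0422 ≈ 12.057
  n=2: λ₂ = 12π²/1.2451² - 7.0422 ≈ 69.354
  n=3: λ₃ = 27π²/1.2451² - 7.0422 ≈ 164.85
Since 3π²/1.2451² ≈ 19.099 > 7.0422, all λₙ > 0.
The n=1 mode decays slowest → dominates as t → ∞.
Asymptotic: u ~ c₁ sin(πx/1.2451) e^{-λ₁t} with decay rate λ₁ ≈ 12.057.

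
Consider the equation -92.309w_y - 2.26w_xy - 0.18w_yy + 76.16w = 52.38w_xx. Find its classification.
Rewriting in standard form: -52.38w_xx - 2.26w_xy - 0.18w_yy - 92.309w_y + 76.16w = 0. Elliptic. (A = -52.38, B = -2.26, C = -0.18 gives B² - 4AC = -32.606.)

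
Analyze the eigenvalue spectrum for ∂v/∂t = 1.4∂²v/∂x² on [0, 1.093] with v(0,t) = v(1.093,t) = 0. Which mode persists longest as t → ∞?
Eigenvalues: λₙ = 1.4n²π²/1.093².
First three modes:
  n=1: λ₁ = 1.4π²/1.093² ≈ 11.566
  n=2: λ₂ = 5.6π²/1.093² ≈ 46.264 (4× faster decay)
  n=3: λ₃ = 12.6π²/1.093² ≈ 104.095 (9× faster decay)
As t → ∞, higher modes decay exponentially faster. The n=1 mode dominates: v ~ c₁ sin(πx/1.093) e^{-λ₁t}.
Decay rate: λ₁ = 1.4π²/1.093² ≈ 11.566.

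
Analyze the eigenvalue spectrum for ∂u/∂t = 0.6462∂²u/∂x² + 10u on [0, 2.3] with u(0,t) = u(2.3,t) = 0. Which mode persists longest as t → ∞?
Eigenvalues: λₙ = 0.6462n²π²/2.3² - 10.
First three modes:
  n=1: λ₁ = 0.6462π²/2.3² - 10 ≈ -8.794
  n=2: λ₂ = 2.5848π²/2.3² - 10 ≈ -5.178
  n=3: λ₃ = 5.8158π²/2.3² - 10 ≈ 0.851
Since 0.6462π²/2.3² ≈ 1.206 < 10, λ₁ < 0.
The n=1 mode grows fastest (−λₙ is largest for n=1) → dominates.
Asymptotic: u ~ c₁ sin(πx/2.3) e^{8.794t} (exponential growth at rate −λ₁ ≈ 8.794).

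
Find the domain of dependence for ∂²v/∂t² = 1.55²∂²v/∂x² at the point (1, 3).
Domain of dependence: [-3.65, 5.65]. Signals travel at speed 1.55, so data within |x - 1| ≤ 1.55·3 = 4.65 can reach the point.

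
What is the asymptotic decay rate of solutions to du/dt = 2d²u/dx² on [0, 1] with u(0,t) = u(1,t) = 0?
Eigenvalues: λₙ = 2n²π².
First three modes:
  n=1: λ₁ = 2π² ≈ 19.739
  n=2: λ₂ = 8π² ≈ 78.957 (4× faster decay)
  n=3: λ₃ = 18π² ≈ 177.653 (9× faster decay)
As t → ∞, higher modes decay exponentially faster. The n=1 mode dominates: u ~ c₁ sin(πx) e^{-λ₁t}.
Decay rate: λ₁ = 2π² ≈ 19.739.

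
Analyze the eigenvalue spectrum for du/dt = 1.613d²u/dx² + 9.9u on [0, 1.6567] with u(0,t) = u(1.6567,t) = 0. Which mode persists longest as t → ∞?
Eigenvalues: λₙ = 1.613n²π²/1.6567² - 9.9.
First three modes:
  n=1: λ₁ = 1.613π²/1.6567² - 9.9 ≈ -4.1
  n=2: λ₂ = 6.452π²/1.6567² - 9.9 ≈ 13.301
  n=3: λ₃ = 14.517π²/1.6567² - 9.9 ≈ 42.302
Since 1.613π²/1.6567² ≈ 5.8 < 9.9, λ₁ < 0.
The n=1 mode grows fastest (−λₙ is largest for n=1) → dominates.
Asymptotic: u ~ c₁ sin(πx/1.6567) e^{4.1t} (exponential growth at rate −λ₁ ≈ 4.1).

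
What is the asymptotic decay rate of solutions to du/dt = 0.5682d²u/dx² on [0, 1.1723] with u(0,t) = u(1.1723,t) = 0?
Eigenvalues: λₙ = 0.5682n²π²/1.1723².
First three modes:
  n=1: λ₁ = 0.5682π²/1.1723² ≈ 4.081
  n=2: λ₂ = 2.2728π²/1.1723² ≈ 16.322 (4× faster decay)
  n=3: λ₃ = 5.1138π²/1.1723² ≈ 36.725 (9× faster decay)
As t → ∞, higher modes decay exponentially faster. The n=1 mode dominates: u ~ c₁ sin(πx/1.1723) e^{-λ₁t}.
Decay rate: λ₁ = 0.5682π²/1.1723² ≈ 4.081.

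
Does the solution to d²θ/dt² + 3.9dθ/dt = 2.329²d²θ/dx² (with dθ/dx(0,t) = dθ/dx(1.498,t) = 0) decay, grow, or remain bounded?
θ → constant (steady state). Damping (γ=3.9) dissipates the nonconstant modes; with Neumann BCs the spatial average obeys M''+γM'=0 and tends to a finite limit.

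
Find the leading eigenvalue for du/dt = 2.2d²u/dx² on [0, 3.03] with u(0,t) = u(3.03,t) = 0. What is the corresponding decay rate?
Eigenvalues: λₙ = 2.2n²π²/3.03².
First three modes:
  n=1: λ₁ = 2.2π²/3.03² ≈ 2.365
  n=2: λ₂ = 8.8π²/3.03² ≈ 9.46 (4× faster decay)
  n=3: λ₃ = 19.8π²/3.03² ≈ 21.285 (9× faster decay)
As t → ∞, higher modes decay exponentially faster. The n=1 mode dominates: u ~ c₁ sin(πx/3.03) e^{-λ₁t}.
Decay rate: λ₁ = 2.2π²/3.03² ≈ 2.365.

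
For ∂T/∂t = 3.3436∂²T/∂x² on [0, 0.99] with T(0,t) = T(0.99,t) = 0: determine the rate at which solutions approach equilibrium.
Eigenvalues: λₙ = 3.3436n²π²/0.99².
First three modes:
  n=1: λ₁ = 3.3436π²/0.99² ≈ 33.67
  n=2: λ₂ = 13.3744π²/0.99² ≈ 134.68 (4× faster decay)
  n=3: λ₃ = 30.0924π²/0.99² ≈ 303.03 (9× faster decay)
As t → ∞, higher modes decay exponentially faster. The n=1 mode dominates: T ~ c₁ sin(πx/0.99) e^{-λ₁t}.
Decay rate: λ₁ = 3.3436π²/0.99² ≈ 33.67.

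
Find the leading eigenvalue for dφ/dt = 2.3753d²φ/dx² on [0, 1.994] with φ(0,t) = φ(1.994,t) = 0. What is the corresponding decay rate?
Eigenvalues: λₙ = 2.3753n²π²/1.994².
First three modes:
  n=1: λ₁ = 2.3753π²/1.994² ≈ 5.896
  n=2: λ₂ = 9.5012π²/1.994² ≈ 23.585 (4× faster decay)
  n=3: λ₃ = 21.3777π²/1.994² ≈ 53.065 (9× faster decay)
As t → ∞, higher modes decay exponentially faster. The n=1 mode dominates: φ ~ c₁ sin(πx/1.994) e^{-λ₁t}.
Decay rate: λ₁ = 2.3753π²/1.994² ≈ 5.896.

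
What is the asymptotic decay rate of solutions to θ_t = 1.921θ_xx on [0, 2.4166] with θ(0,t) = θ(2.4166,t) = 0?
Eigenvalues: λₙ = 1.921n²π²/2.4166².
First three modes:
  n=1: λ₁ = 1.921π²/2.4166² ≈ 3.247
  n=2: λ₂ = 7.684π²/2.4166² ≈ 12.986 (4× faster decay)
  n=3: λ₃ = 17.289π²/2.4166² ≈ 29.219 (9× faster decay)
As t → ∞, higher modes decay exponentially faster. The n=1 mode dominates: θ ~ c₁ sin(πx/2.4166) e^{-λ₁t}.
Decay rate: λ₁ = 1.921π²/2.4166² ≈ 3.247.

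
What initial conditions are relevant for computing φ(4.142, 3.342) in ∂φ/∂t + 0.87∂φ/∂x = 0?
A single point: x = 1.23446. The characteristic through (4.142, 3.342) is x - 0.87t = const, so x = 4.142 - 0.87·3.342 = 1.23446.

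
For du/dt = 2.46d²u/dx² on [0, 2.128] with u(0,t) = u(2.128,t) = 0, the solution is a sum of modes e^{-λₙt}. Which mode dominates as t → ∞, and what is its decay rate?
Eigenvalues: λₙ = 2.46n²π²/2.128².
First three modes:
  n=1: λ₁ = 2.46π²/2.128² ≈ 5.362
  n=2: λ₂ = 9.84π²/2.128² ≈ 21.446 (4× faster decay)
  n=3: λ₃ = 22.14π²/2.128² ≈ 48.254 (9× faster decay)
As t → ∞, higher modes decay exponentially faster. The n=1 mode dominates: u ~ c₁ sin(πx/2.128) e^{-λ₁t}.
Decay rate: λ₁ = 2.46π²/2.128² ≈ 5.362.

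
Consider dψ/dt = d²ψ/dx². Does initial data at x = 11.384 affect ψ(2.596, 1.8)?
Yes, for any finite x. The heat equation has infinite propagation speed, so all initial data affects all points at any t > 0.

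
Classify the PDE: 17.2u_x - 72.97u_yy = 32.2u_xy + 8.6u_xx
Rewriting in standard form: -8.6u_xx - 32.2u_xy - 72.97u_yy + 17.2u_x = 0. A = -8.6, B = -32.2, C = -72.97. Discriminant B² - 4AC = -1473.328. Since -1473.328 < 0, elliptic.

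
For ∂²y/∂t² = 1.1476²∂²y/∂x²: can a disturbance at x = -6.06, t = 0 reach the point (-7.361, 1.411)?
Yes. The domain of dependence is [-8.9802636, -5.7417364], and -6.06 ∈ [-8.9802636, -5.7417364].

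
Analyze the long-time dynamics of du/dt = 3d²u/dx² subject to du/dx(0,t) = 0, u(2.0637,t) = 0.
Long-time behavior: u → 0. Heat escapes through the Dirichlet boundary.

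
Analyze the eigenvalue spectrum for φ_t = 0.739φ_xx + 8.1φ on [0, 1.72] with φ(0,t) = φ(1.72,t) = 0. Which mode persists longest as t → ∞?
Eigenvalues: λₙ = 0.739n²π²/1.72² - 8.1.
First three modes:
  n=1: λ₁ = 0.739π²/1.72² - 8.1 ≈ -5.635
  n=2: λ₂ = 2.956π²/1.72² - 8.1 ≈ 1.762
  n=3: λ₃ = 6.651π²/1.72² - 8.1 ≈ 14.089
Since 0.739π²/1.72² ≈ 2.465 < 8.1, λ₁ < 0.
The n=1 mode grows fastest (−λₙ is largest for n=1) → dominates.
Asymptotic: φ ~ c₁ sin(πx/1.72) e^{5.635t} (exponential growth at rate −λ₁ ≈ 5.635).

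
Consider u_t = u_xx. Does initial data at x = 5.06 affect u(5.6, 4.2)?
Yes, for any finite x. The heat equation has infinite propagation speed, so all initial data affects all points at any t > 0.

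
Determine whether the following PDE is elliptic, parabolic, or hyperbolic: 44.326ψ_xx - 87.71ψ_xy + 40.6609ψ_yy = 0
Coefficients: A = 44.326, B = -87.71, C = 40.6609. B² - 4AC = 483.7038864, which is positive, so the equation is hyperbolic.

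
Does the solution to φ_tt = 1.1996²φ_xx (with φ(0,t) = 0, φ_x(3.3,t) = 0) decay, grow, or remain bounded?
φ oscillates (no decay). Energy is conserved; the solution oscillates indefinitely as standing waves.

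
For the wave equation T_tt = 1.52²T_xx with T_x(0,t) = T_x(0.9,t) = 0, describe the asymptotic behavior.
T oscillates about a mean that drifts linearly in t (generically unbounded; no decay). There is no damping, so the nonconstant modes persist as standing waves (energy conserved, no decay). But with Neumann conditions at both ends the constant mode has eigenvalue 0: the spatial mean M(t) of T satisfies M'' = 0, so M(t) = M(0) + M'(0)·t. Unless the initial velocity has zero mean (∫T_t(x,0)dx = 0), the solution grows linearly in t (unbounded, though not exponentially); if it does have zero mean, the solution stays bounded and simply oscillates.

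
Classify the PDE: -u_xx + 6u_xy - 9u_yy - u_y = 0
A = -1, B = 6, C = -9. Discriminant B² - 4AC = 0. Since 0 = 0, parabolic.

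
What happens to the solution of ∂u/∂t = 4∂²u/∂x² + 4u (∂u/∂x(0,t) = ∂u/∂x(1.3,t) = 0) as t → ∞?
u grows unboundedly. With Neumann BCs the constant mode has diffusion eigenvalue 0, so any r > 0 makes it grow like e^(4t); solution grows exponentially.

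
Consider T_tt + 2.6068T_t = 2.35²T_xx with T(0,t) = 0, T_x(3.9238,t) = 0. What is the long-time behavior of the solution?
As t → ∞, T → 0. Damping (γ=2.6068) dissipates energy; oscillations decay exponentially.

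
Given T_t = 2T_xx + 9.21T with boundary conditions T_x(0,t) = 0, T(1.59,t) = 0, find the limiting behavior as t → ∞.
T grows unboundedly. Reaction dominates diffusion (r=9.21 > κπ²/(4L²)≈1.95); solution grows exponentially.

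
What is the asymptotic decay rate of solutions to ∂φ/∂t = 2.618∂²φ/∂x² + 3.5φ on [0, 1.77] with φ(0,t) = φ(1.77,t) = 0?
Eigenvalues: λₙ = 2.618n²π²/1.77² - 3.5.
First three modes:
  n=1: λ₁ = 2.618π²/1.77² - 3.5 ≈ 4.748
  n=2: λ₂ = 10.472π²/1.77² - 3.5 ≈ 29.49
  n=3: λ₃ = 23.562π²/1.77² - 3.5 ≈ 70.728
Since 2.618π²/1.77² ≈ 8.248 > 3.5, all λₙ > 0.
The n=1 mode decays slowest → dominates as t → ∞.
Asymptotic: φ ~ c₁ sin(πx/1.77) e^{-λ₁t} with decay rate λ₁ ≈ 4.748.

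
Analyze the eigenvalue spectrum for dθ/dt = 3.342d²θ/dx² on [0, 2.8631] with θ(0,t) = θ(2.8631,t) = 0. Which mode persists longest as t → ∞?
Eigenvalues: λₙ = 3.342n²π²/2.8631².
First three modes:
  n=1: λ₁ = 3.342π²/2.8631² ≈ 4.024
  n=2: λ₂ = 13.368π²/2.8631² ≈ 16.095 (4× faster decay)
  n=3: λ₃ = 30.078π²/2.8631² ≈ 36.214 (9× faster decay)
As t → ∞, higher modes decay exponentially faster. The n=1 mode dominates: θ ~ c₁ sin(πx/2.8631) e^{-λ₁t}.
Decay rate: λ₁ = 3.342π²/2.8631² ≈ 4.024.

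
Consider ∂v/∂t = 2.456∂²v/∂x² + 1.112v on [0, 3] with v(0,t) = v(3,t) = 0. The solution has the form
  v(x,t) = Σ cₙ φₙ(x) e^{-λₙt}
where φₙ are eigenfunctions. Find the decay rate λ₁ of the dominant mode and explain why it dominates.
Eigenvalues: λₙ = 2.456n²π²/3² - 1.112.
First three modes:
  n=1: λ₁ = 2.456π²/3² - 1.112 ≈ 1.581
  n=2: λ₂ = 9.824π²/3² - 1.112 ≈ 9.661
  n=3: λ₃ = 22.104π²/3² - 1.112 ≈ 23.128
Since 2.456π²/3² ≈ 2.693 > 1.112, all λₙ > 0.
The n=1 mode decays slowest → dominates as t → ∞.
Asymptotic: v ~ c₁ sin(πx/3) e^{-λ₁t} with decay rate λ₁ ≈ 1.581.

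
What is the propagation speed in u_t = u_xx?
Infinite. The heat equation is parabolic, not hyperbolic, so disturbances propagate instantly.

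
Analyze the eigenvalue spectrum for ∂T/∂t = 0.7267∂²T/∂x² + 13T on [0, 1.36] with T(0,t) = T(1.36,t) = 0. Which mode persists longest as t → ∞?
Eigenvalues: λₙ = 0.7267n²π²/1.36² - 13.
First three modes:
  n=1: λ₁ = 0.7267π²/1.36² - 13 ≈ -9.122
  n=2: λ₂ = 2.9068π²/1.36² - 13 ≈ 2.511
  n=3: λ₃ = 6.5403π²/1.36² - 13 ≈ 21.9
Since 0.7267π²/1.36² ≈ 3.878 < 13, λ₁ < 0.
The n=1 mode grows fastest (−λₙ is largest for n=1) → dominates.
Asymptotic: T ~ c₁ sin(πx/1.36) e^{9.122t} (exponential growth at rate −λ₁ ≈ 9.122).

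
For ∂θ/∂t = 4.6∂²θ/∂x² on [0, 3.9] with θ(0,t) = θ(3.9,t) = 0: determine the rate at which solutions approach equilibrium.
Eigenvalues: λₙ = 4.6n²π²/3.9².
First three modes:
  n=1: λ₁ = 4.6π²/3.9² ≈ 2.985
  n=2: λ₂ = 18.4π²/3.9² ≈ 11.94 (4× faster decay)
  n=3: λ₃ = 41.4π²/3.9² ≈ 26.864 (9× faster decay)
As t → ∞, higher modes decay exponentially faster. The n=1 mode dominates: θ ~ c₁ sin(πx/3.9) e^{-λ₁t}.
Decay rate: λ₁ = 4.6π²/3.9² ≈ 2.985.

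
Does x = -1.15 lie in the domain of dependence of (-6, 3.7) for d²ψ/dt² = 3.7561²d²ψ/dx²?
Yes. The domain of dependence is [-19.89757, 7.89757], and -1.15 ∈ [-19.89757, 7.89757].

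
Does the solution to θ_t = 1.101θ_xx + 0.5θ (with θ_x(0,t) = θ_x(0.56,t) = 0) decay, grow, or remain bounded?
θ grows unboundedly. With Neumann BCs the constant mode has diffusion eigenvalue 0, so any r > 0 makes it grow like e^(0.5t); solution grows exponentially.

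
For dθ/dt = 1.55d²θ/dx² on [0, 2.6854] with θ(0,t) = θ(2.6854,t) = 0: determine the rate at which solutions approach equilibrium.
Eigenvalues: λₙ = 1.55n²π²/2.6854².
First three modes:
  n=1: λ₁ = 1.55π²/2.6854² ≈ 2.121
  n=2: λ₂ = 6.2π²/2.6854² ≈ 8.485 (4× faster decay)
  n=3: λ₃ = 13.95π²/2.6854² ≈ 19.092 (9× faster decay)
As t → ∞, higher modes decay exponentially faster. The n=1 mode dominates: θ ~ c₁ sin(πx/2.6854) e^{-λ₁t}.
Decay rate: λ₁ = 1.55π²/2.6854² ≈ 2.121.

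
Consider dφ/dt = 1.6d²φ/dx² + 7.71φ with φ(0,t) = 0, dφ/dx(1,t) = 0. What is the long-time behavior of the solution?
As t → ∞, φ grows unboundedly. Reaction dominates diffusion (r=7.71 > κπ²/(4L²)≈3.95); solution grows exponentially.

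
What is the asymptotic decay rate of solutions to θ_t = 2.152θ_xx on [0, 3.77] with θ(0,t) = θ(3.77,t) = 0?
Eigenvalues: λₙ = 2.152n²π²/3.77².
First three modes:
  n=1: λ₁ = 2.152π²/3.77² ≈ 1.494
  n=2: λ₂ = 8.608π²/3.77² ≈ 5.977 (4× faster decay)
  n=3: λ₃ = 19.368π²/3.77² ≈ 13.449 (9× faster decay)
As t → ∞, higher modes decay exponentially faster. The n=1 mode dominates: θ ~ c₁ sin(πx/3.77) e^{-λ₁t}.
Decay rate: λ₁ = 2.152π²/3.77² ≈ 1.494.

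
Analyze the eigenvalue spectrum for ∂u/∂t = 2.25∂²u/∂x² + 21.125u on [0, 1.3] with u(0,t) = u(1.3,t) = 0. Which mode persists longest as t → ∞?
Eigenvalues: λₙ = 2.25n²π²/1.3² - 21.125.
First three modes:
  n=1: λ₁ = 2.25π²/1.3² - 21.125 ≈ -7.985
  n=2: λ₂ = 9π²/1.3² - 21.125 ≈ 31.435
  n=3: λ₃ = 20.25π²/1.3² - 21.125 ≈ 97.135
Since 2.25π²/1.3² ≈ 13.14 < 21.125, λ₁ < 0.
The n=1 mode grows fastest (−λₙ is largest for n=1) → dominates.
Asymptotic: u ~ c₁ sin(πx/1.3) e^{7.985t} (exponential growth at rate −λ₁ ≈ 7.985).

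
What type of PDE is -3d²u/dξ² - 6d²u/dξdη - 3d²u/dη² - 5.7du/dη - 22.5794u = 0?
With A = -3, B = -6, C = -3, the discriminant is 0. This is a parabolic PDE.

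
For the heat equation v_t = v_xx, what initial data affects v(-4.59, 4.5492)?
The entire real line. The heat equation has infinite propagation speed: any initial disturbance instantly affects all points (though exponentially small far away).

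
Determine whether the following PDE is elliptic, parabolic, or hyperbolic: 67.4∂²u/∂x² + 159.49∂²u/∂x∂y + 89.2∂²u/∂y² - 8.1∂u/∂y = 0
Coefficients: A = 67.4, B = 159.49, C = 89.2. B² - 4AC = 1388.7401, which is positive, so the equation is hyperbolic.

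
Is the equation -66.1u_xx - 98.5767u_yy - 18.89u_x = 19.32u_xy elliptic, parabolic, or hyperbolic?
Rewriting in standard form: -66.1u_xx - 19.32u_xy - 98.5767u_yy - 18.89u_x = 0. Computing B² - 4AC with A = -66.1, B = -19.32, C = -98.5767: discriminant = -25690.41708 (negative). Answer: elliptic.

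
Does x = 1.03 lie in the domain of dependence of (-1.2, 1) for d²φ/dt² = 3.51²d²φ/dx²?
Yes. The domain of dependence is [-4.71, 2.31], and 1.03 ∈ [-4.71, 2.31].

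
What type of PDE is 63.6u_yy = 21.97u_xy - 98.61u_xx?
Rewriting in standard form: 98.61u_xx - 21.97u_xy + 63.6u_yy = 0. With A = 98.61, B = -21.97, C = 63.6, the discriminant is -24603.7031. This is an elliptic PDE.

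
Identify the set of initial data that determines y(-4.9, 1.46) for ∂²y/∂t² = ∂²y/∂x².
Domain of dependence: [-6.36, -3.44]. Signals travel at speed 1, so data within |x - -4.9| ≤ 1·1.46 = 1.46 can reach the point.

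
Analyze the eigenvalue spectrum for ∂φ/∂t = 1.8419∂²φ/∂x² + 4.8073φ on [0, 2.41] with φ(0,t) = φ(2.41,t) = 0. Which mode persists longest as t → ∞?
Eigenvalues: λₙ = 1.8419n²π²/2.41² - 4.8073.
First three modes:
  n=1: λ₁ = 1.8419π²/2.41² - 4.8073 ≈ -1.677
  n=2: λ₂ = 7.3676π²/2.41² - 4.8073 ≈ 7.712
  n=3: λ₃ = 16.5771π²/2.41² - 4.8073 ≈ 23.362
Since 1.8419π²/2.41² ≈ 3.13 < 4.8073, λ₁ < 0.
The n=1 mode grows fastest (−λₙ is largest for n=1) → dominates.
Asymptotic: φ ~ c₁ sin(πx/2.41) e^{1.677t} (exponential growth at rate −λ₁ ≈ 1.677).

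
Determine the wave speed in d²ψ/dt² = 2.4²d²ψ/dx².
Speed = 2.4. Information travels along characteristics x = x₀ ± 2.4t.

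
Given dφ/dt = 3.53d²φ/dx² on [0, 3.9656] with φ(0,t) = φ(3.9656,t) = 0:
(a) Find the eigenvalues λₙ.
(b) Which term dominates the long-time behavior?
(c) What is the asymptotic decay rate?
Eigenvalues: λₙ = 3.53n²π²/3.9656².
First three modes:
  n=1: λ₁ = 3.53π²/3.9656² ≈ 2.215
  n=2: λ₂ = 14.12π²/3.9656² ≈ 8.862 (4× faster decay)
  n=3: λ₃ = 31.77π²/3.9656² ≈ 19.939 (9× faster decay)
As t → ∞, higher modes decay exponentially faster. The n=1 mode dominates: φ ~ c₁ sin(πx/3.9656) e^{-λ₁t}.
Decay rate: λ₁ = 3.53π²/3.9656² ≈ 2.215.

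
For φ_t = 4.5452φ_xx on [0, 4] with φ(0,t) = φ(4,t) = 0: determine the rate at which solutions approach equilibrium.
Eigenvalues: λₙ = 4.5452n²π²/4².
First three modes:
  n=1: λ₁ = 4.5452π²/4² ≈ 2.804
  n=2: λ₂ = 18.1808π²/4² ≈ 11.215 (4× faster decay)
  n=3: λ₃ = 40.9068π²/4² ≈ 25.233 (9× faster decay)
As t → ∞, higher modes decay exponentially faster. The n=1 mode dominates: φ ~ c₁ sin(πx/4) e^{-λ₁t}.
Decay rate: λ₁ = 4.5452π²/4² ≈ 2.804.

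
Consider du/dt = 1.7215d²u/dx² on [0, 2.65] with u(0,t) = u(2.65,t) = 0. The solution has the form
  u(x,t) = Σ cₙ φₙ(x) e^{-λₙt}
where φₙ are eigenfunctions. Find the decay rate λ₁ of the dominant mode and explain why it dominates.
Eigenvalues: λₙ = 1.7215n²π²/2.65².
First three modes:
  n=1: λ₁ = 1.7215π²/2.65² ≈ 2.419
  n=2: λ₂ = 6.886π²/2.65² ≈ 9.678 (4× faster decay)
  n=3: λ₃ = 15.4935π²/2.65² ≈ 21.775 (9× faster decay)
As t → ∞, higher modes decay exponentially faster. The n=1 mode dominates: u ~ c₁ sin(πx/2.65) e^{-λ₁t}.
Decay rate: λ₁ = 1.7215π²/2.65² ≈ 2.419.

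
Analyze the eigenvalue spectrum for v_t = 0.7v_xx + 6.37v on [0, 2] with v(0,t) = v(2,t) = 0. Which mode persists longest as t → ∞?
Eigenvalues: λₙ = 0.7n²π²/2² - 6.37.
First three modes:
  n=1: λ₁ = 0.7π²/2² - 6.37 ≈ -4.643
  n=2: λ₂ = 2.8π²/2² - 6.37 ≈ 0.539
  n=3: λ₃ = 6.3π²/2² - 6.37 ≈ 9.175
Since 0.7π²/2² ≈ 1.727 < 6.37, λ₁ < 0.
The n=1 mode grows fastest (−λₙ is largest for n=1) → dominates.
Asymptotic: v ~ c₁ sin(πx/2) e^{4.643t} (exponential growth at rate −λ₁ ≈ 4.643).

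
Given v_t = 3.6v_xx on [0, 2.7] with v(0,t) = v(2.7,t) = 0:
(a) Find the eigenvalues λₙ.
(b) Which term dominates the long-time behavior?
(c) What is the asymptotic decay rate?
Eigenvalues: λₙ = 3.6n²π²/2.7².
First three modes:
  n=1: λ₁ = 3.6π²/2.7² ≈ 4.874
  n=2: λ₂ = 14.4π²/2.7² ≈ 19.496 (4× faster decay)
  n=3: λ₃ = 32.4π²/2.7² ≈ 43.865 (9× faster decay)
As t → ∞, higher modes decay exponentially faster. The n=1 mode dominates: v ~ c₁ sin(πx/2.7) e^{-λ₁t}.
Decay rate: λ₁ = 3.6π²/2.7² ≈ 4.874.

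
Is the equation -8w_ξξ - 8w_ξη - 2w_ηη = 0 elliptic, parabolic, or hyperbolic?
Computing B² - 4AC with A = -8, B = -8, C = -2: discriminant = 0 (zero). Answer: parabolic.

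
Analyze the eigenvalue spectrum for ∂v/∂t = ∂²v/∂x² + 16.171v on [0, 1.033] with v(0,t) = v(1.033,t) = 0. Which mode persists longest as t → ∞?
Eigenvalues: λₙ = n²π²/1.033² - 16.171.
First three modes:
  n=1: λ₁ = π²/1.033² - 16.171 ≈ -6.922
  n=2: λ₂ = 4π²/1.033² - 16.171 ≈ 20.825
  n=3: λ₃ = 9π²/1.033² - 16.171 ≈ 67.071
Since π²/1.033² ≈ 9.249 < 16.171, λ₁ < 0.
The n=1 mode grows fastest (−λₙ is largest for n=1) → dominates.
Asymptotic: v ~ c₁ sin(πx/1.033) e^{6.922t} (exponential growth at rate −λ₁ ≈ 6.922).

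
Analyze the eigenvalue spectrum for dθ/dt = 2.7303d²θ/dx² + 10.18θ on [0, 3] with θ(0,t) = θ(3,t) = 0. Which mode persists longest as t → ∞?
Eigenvalues: λₙ = 2.7303n²π²/3² - 10.18.
First three modes:
  n=1: λ₁ = 2.7303π²/3² - 10.18 ≈ -7.186
  n=2: λ₂ = 10.9212π²/3² - 10.18 ≈ 1.796
  n=3: λ₃ = 24.5727π²/3² - 10.18 ≈ 16.767
Since 2.7303π²/3² ≈ 2.994 < 10.18, λ₁ < 0.
The n=1 mode grows fastest (−λₙ is largest for n=1) → dominates.
Asymptotic: θ ~ c₁ sin(πx/3) e^{7.186t} (exponential growth at rate −λ₁ ≈ 7.186).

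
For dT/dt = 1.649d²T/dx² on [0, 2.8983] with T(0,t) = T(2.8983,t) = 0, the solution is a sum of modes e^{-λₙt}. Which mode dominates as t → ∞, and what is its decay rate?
Eigenvalues: λₙ = 1.649n²π²/2.8983².
First three modes:
  n=1: λ₁ = 1.649π²/2.8983² ≈ 1.937
  n=2: λ₂ = 6.596π²/2.8983² ≈ 7.75 (4× faster decay)
  n=3: λ₃ = 14.841π²/2.8983² ≈ 17.437 (9× faster decay)
As t → ∞, higher modes decay exponentially faster. The n=1 mode dominates: T ~ c₁ sin(πx/2.8983) e^{-λ₁t}.
Decay rate: λ₁ = 1.649π²/2.8983² ≈ 1.937.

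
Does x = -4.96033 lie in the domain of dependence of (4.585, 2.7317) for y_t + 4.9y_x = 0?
No. Only data at x = -8.80033 affects (4.585, 2.7317). Advection has one-way propagation along characteristics.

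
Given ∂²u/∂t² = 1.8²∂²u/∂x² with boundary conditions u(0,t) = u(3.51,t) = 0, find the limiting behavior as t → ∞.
u oscillates (no decay). Energy is conserved; the solution oscillates indefinitely as standing waves.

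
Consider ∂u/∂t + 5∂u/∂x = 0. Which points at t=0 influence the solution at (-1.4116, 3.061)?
A single point: x = -16.7166. The characteristic through (-1.4116, 3.061) is x - 5t = const, so x = -1.4116 - 5·3.061 = -16.7166.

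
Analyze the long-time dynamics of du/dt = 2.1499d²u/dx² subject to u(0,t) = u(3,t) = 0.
Long-time behavior: u → 0. Heat diffuses out through both boundaries.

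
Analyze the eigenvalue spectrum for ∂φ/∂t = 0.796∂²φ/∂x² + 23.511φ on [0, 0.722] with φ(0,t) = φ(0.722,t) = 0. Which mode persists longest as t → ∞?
Eigenvalues: λₙ = 0.796n²π²/0.722² - 23.511.
First three modes:
  n=1: λ₁ = 0.796π²/0.722² - 23.511 ≈ -8.44
  n=2: λ₂ = 3.184π²/0.722² - 23.511 ≈ 36.772
  n=3: λ₃ = 7.164π²/0.722² - 23.511 ≈ 112.127
Since 0.796π²/0.722² ≈ 15.071 < 23.511, λ₁ < 0.
The n=1 mode grows fastest (−λₙ is largest for n=1) → dominates.
Asymptotic: φ ~ c₁ sin(πx/0.722) e^{8.44t} (exponential growth at rate −λ₁ ≈ 8.44).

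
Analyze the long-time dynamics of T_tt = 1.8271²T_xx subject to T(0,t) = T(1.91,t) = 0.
Long-time behavior: T oscillates (no decay). Energy is conserved; the solution oscillates indefinitely as standing waves.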